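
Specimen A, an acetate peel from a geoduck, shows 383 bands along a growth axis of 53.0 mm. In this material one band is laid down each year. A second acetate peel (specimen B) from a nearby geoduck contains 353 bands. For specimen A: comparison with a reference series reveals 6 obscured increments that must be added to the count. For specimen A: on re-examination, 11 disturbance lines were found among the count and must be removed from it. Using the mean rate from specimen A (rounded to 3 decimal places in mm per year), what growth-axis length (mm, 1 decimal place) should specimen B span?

49.4 mm

Specimen A: true band count = 383 − 11 + 6 = 378.
A: Mean rate = 53.0 mm / 378 years ≈ 0.140 mm per year.
For B, 0.140 mm/year × 353 years = 49.4 mm.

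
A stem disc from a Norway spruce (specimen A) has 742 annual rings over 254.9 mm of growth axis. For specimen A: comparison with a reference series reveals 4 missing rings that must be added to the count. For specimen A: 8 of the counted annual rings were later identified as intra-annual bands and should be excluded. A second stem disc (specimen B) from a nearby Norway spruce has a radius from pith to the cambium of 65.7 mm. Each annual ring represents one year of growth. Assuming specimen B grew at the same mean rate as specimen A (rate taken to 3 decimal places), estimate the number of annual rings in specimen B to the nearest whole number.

Specimen A: after corrections the count is 742 − 8 + 4 = 738 annual rings.
A: Extension rate ≈ 254.9 / 738 = 0.345 mm per year.
B spans 65.7 / 0.345 = 190.43 years ≈ 190 annual rings.

190 annual rings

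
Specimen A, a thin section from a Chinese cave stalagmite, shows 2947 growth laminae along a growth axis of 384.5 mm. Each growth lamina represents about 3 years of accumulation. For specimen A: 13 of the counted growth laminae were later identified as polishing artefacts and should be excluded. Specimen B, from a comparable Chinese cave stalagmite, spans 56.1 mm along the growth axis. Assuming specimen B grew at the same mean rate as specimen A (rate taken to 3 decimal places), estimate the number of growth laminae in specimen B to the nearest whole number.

Specimen A: after corrections the count is 2947 − 13 = 2934 growth laminae.
Specimen A: 2934 growth laminae at 3 years each span 2934 × 3 = 8802 years.
A: Mean rate = 384.5 mm / 8802 years ≈ 0.044 mm/yr.
Specimen B: 56.1 mm / 0.044 mm per year = 1275.00 years; at 3 years per growth lamina that is 1275.00 / 3 ≈ 425 growth laminae.

425 growth laminae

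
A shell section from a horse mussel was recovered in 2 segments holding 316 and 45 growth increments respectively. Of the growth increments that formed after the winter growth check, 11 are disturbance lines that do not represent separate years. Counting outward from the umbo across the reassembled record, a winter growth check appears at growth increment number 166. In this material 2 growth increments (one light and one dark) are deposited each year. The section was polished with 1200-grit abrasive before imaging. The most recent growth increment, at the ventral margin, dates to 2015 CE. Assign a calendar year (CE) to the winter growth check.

Total growth increments = 316 + 45 = 361.
The winter growth check sits at growth increment 166 from the umbo, so 361 − 166 = 195 growth increments formed after it.
Excluding 11 false growth increments: 195 − 11 = 184.
With 2 growth increments per year, 184 / 2 = 92 years.
2015 − 92 = 1923 CE.

1923 CE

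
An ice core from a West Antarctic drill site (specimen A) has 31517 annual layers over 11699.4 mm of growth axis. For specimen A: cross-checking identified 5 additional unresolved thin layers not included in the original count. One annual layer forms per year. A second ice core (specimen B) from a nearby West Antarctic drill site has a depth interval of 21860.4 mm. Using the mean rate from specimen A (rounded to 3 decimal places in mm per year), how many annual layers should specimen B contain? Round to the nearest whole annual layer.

58923 annual layers

Specimen A: after corrections the count is 31517 + 5 = 31522 annual layers.
A: 11699.4 mm over 31522 years gives 11699.4 / 31522 ≈ 0.371 mm per year.
B spans 21860.4 / 0.371 = 58922.91 years ≈ 58923 annual layers.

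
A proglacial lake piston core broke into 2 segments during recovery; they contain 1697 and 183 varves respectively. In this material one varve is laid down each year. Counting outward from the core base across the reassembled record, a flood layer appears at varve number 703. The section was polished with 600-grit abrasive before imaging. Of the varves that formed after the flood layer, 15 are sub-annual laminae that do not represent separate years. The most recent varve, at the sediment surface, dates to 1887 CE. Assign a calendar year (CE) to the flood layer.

725 CE

Total varves = 1697 + 183 = 1880.
Between varve 703 and the sediment surface there are 1880 − 703 = 1177 varves.
Removing the 15 false varves leaves 1177 − 15 = 1162 true varves beyond the flood layer.
1887 − 1162 = 725 CE.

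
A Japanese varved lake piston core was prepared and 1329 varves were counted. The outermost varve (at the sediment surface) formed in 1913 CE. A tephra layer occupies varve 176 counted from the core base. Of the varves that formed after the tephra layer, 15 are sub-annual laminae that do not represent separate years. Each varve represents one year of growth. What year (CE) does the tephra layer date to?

775 CE

The tephra layer sits at varve 176 from the core base, so 1329 − 176 = 1153 varves formed after it.
Excluding 15 false varves: 1153 − 15 = 1138.
The varve at the sediment surface is 1913 CE, so the tephra layer dates to 1913 − 1138 = 775 CE.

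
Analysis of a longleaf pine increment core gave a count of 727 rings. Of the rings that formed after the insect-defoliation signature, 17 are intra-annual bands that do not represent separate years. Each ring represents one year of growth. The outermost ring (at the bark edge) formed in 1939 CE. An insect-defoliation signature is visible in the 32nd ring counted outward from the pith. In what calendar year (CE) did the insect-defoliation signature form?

The insect-defoliation signature sits at ring 32 from the pith, so 727 − 32 = 695 rings formed after it.
695 − 17 false = 678 true rings after the insect-defoliation signature.
1939 − 678 = 1261 CE.

1261 CE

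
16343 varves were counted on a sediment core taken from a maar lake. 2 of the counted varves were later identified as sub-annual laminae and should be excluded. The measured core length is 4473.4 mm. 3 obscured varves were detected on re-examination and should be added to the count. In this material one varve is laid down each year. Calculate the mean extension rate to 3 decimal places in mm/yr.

Correcting the raw count gives 16343 − 2 + 3 = 16344 true varves.
Mean rate = 4473.4 mm / 16344 years ≈ 0.274 mm/yr.

0.274 mm/yr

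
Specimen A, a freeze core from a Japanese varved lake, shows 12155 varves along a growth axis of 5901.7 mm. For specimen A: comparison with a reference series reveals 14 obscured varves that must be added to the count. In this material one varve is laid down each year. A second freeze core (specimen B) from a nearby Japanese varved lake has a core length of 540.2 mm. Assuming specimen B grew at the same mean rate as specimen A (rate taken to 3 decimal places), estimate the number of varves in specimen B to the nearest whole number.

Specimen A: after corrections the count is 12155 + 14 = 12169 varves.
A: Extension rate ≈ 5901.7 / 12169 = 0.485 mm/yr.
B spans 540.2 / 0.485 = 1113.81 years ≈ 1114 varves.

1114 varves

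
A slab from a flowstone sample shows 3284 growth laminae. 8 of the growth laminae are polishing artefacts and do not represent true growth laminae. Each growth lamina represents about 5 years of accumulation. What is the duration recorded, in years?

True growth lamina count = 3284 − 8 = 3276.
Multiplying by 5 years per growth lamina: 3276 × 5 = 16380 years.

16380 years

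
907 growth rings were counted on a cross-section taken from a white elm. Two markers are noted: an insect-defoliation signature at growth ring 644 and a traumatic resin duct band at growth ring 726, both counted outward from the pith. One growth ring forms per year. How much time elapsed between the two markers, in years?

82 yr

The two markers are separated by 726 − 644 = 82 growth rings.
One growth ring per year makes the interval 82 years.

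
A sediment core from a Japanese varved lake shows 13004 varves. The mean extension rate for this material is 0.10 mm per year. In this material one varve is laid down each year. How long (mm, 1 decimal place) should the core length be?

The record spans 13004 years at 0.10 mm per year.
Predicted length = 0.10 mm/year × 13004 years = 1300.4 mm.

1300.4 mm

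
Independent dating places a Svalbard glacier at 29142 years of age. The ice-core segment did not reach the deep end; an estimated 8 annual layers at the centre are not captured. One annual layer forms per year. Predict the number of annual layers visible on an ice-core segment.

29134 annual layers

Expected annual layers over 29142 years: 29142.
Less the 8 uncaptured annual layers: 29142 − 8 = 29134.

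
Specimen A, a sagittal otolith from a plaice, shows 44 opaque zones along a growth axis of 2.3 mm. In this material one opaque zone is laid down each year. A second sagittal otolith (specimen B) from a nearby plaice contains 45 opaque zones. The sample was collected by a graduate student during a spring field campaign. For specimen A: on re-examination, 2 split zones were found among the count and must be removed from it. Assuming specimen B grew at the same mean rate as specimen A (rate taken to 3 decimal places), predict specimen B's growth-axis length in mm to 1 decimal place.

Specimen A: after corrections the count is 44 − 2 = 42 opaque zones.
A: 2.3 mm over 42 years gives 2.3 / 42 ≈ 0.055 mm per year.
B's length ≈ 0.055 × 45 = 2.5 mm.

2.5 mm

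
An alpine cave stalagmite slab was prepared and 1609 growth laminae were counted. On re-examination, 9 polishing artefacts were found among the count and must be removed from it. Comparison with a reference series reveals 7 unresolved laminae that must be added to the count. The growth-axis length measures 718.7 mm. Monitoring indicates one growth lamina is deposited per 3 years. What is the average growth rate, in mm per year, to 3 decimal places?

0.149 mm per year

Adjusted count: 1609 − 9 + 7 = 1607 growth laminae.
At 3 years per growth lamina, 1607 × 3 = 4821 years.
Extension rate ≈ 718.7 / 4821 = 0.149 mm per year.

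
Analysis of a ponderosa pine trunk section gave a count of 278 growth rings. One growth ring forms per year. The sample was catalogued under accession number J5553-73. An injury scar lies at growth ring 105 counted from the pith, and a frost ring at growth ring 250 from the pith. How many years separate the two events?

145 years

The two markers are separated by 250 − 105 = 145 growth rings.
One growth ring per year makes the interval 145 years.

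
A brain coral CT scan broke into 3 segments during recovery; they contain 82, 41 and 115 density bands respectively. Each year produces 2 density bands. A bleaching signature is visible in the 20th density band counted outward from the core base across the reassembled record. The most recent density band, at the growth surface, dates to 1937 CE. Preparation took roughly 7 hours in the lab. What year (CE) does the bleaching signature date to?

Total density bands = 82 + 41 + 115 = 238.
238 − 20 = 218 density bands lie beyond the bleaching signature toward the growth surface.
Dividing by 2 density bands per year: 218 / 2 = 109 years.
The density band at the growth surface is 1937 CE, so the bleaching signature dates to 1937 − 109 = 1828 CE.

1828 CE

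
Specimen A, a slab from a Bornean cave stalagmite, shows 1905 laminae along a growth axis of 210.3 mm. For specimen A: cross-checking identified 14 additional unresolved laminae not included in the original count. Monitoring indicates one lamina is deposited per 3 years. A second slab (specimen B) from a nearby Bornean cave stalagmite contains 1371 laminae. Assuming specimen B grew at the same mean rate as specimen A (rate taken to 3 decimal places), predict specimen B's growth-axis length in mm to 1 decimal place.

152.2 mm

Specimen A: true lamina count = 1905 + 14 = 1919.
Specimen A: at 3 years per lamina, 1919 × 3 = 5757 years.
A: 210.3 mm over 5757 years gives 210.3 / 5757 ≈ 0.037 mm/year.
Specimen B: 1371 laminae at 3 years each span 1371 × 3 = 4113 years. For B, 0.037 mm/year × 4113 years = 152.2 mm.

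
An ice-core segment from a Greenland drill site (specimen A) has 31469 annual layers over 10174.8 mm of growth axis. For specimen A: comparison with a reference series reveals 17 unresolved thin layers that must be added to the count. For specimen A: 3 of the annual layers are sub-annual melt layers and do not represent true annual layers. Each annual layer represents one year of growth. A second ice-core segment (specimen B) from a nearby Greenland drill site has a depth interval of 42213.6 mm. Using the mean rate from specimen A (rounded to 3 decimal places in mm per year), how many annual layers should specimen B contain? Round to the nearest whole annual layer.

130692 annual layers

Specimen A: adjusted count: 31469 − 3 + 17 = 31483 annual layers.
A: Extension rate ≈ 10174.8 / 31483 = 0.323 mm/yr.
Specimen B: 42213.6 mm / 0.323 mm per year = 130692.26 years ≈ 130692 annual layers.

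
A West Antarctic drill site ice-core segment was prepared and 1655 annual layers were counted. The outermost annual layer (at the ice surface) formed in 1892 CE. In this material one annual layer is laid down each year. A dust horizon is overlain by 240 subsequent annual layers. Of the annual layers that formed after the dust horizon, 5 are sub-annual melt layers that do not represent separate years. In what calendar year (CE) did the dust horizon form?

There are 240 annual layers younger than the dust horizon.
Excluding 5 false annual layers: 240 − 5 = 235.
1892 − 235 = 1657 CE.

1657 CE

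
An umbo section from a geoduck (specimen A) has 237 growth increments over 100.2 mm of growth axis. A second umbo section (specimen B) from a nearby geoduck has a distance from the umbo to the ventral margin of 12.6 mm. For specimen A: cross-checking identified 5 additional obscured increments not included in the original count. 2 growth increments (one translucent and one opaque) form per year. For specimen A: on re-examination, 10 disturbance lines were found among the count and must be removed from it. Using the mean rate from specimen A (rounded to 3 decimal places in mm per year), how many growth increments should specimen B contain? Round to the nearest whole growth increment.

Specimen A: true growth increment count = 237 − 10 + 5 = 232.
Specimen A: 232 growth increments at 2 per year is 232 / 2 = 116 years.
A: Mean rate = 100.2 mm / 116 years ≈ 0.864 mm per year.
Specimen B: 12.6 mm / 0.864 mm per year = 14.58 years; at 2 growth increments per year that is 14.58 × 2 ≈ 29 growth increments.

29 growth increments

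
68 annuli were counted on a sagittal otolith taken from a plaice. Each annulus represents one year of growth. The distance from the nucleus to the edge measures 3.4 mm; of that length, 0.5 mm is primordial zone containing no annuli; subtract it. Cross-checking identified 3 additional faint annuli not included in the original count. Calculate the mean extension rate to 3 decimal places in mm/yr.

0.041 mm/yr

Adjusted count: 68 + 3 = 71 annuli.
Removing the 0.5 mm offcut leaves 3.4 − 0.5 = 2.9 mm.
Extension rate ≈ 2.9 / 71 = 0.041 mm/yr.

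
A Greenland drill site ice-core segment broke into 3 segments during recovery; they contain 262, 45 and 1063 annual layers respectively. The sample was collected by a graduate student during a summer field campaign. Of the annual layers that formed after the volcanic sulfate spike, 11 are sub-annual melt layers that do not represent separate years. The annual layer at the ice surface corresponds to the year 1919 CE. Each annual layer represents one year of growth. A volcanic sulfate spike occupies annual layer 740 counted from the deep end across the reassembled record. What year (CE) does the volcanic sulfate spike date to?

1300 CE

Total annual layers = 262 + 45 + 1063 = 1370.
The volcanic sulfate spike sits at annual layer 740 from the deep end, so 1370 − 740 = 630 annual layers formed after it.
630 − 11 false = 619 true annual layers after the volcanic sulfate spike.
Counting back 619 years from 1919 CE places the volcanic sulfate spike in 1919 − 619 = 1300 CE.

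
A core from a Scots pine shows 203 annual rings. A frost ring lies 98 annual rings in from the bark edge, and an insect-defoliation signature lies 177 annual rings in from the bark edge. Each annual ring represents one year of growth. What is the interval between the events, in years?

79 years

The two markers are separated by 177 − 98 = 79 annual rings.
At one annual ring per year, 79 years elapsed between them.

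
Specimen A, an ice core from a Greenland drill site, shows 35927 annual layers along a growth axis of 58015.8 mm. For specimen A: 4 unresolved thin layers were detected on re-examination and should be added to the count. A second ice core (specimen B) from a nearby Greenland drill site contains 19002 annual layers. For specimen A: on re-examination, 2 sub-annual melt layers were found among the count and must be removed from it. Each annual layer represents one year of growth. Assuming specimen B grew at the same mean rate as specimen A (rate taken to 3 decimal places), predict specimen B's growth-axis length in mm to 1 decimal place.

Specimen A: after corrections the count is 35927 − 2 + 4 = 35929 annual layers.
A: Extension rate ≈ 58015.8 / 35929 = 1.615 mm/yr.
B's length ≈ 1.615 × 19002 = 30688.2 mm.

30688.2 mm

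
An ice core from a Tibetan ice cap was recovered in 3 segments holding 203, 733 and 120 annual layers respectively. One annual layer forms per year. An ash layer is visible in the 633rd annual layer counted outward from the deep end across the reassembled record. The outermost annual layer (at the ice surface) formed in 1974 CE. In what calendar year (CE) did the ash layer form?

1551 CE

Total annual layers = 203 + 733 + 120 = 1056.
The ash layer sits at annual layer 633 from the deep end, so 1056 − 633 = 423 annual layers formed after it.
1974 − 423 = 1551 CE.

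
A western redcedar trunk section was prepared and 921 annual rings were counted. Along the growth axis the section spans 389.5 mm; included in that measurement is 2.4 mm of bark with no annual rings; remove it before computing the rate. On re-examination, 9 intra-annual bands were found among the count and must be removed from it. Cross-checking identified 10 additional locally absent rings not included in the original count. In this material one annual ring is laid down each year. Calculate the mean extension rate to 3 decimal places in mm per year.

0.420 mm per year

After corrections the count is 921 − 9 + 10 = 922 annual rings.
Net length = 389.5 − 2.4 = 387.1 mm.
Mean rate = 387.1 mm / 922 years ≈ 0.420 mm per year.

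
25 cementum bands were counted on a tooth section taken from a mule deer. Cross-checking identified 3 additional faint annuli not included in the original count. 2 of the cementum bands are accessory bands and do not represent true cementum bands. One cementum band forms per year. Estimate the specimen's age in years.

True cementum band count = 25 − 2 + 3 = 26.
With a one-to-one cementum band periodicity this is 26 years.

26 years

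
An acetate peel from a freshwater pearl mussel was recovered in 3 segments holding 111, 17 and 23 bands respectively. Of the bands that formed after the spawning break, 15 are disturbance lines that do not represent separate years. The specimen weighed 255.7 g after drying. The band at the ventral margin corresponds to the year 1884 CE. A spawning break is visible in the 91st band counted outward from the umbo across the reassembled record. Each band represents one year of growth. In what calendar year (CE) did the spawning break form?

1839 CE

Total bands = 111 + 17 + 23 = 151.
151 − 91 = 60 bands lie beyond the spawning break toward the ventral margin.
Excluding 15 false bands: 60 − 15 = 45.
Counting back 45 years from 1884 CE places the spawning break in 1884 − 45 = 1839 CE.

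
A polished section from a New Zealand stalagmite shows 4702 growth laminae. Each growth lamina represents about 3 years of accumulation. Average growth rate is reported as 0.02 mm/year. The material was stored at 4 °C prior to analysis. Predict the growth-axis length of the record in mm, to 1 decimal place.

282.1 mm

Multiplying by 3 years per growth lamina: 4702 × 3 = 14106 years.
14106 years at 0.02 mm/year gives 0.02 × 14106 = 282.1 mm.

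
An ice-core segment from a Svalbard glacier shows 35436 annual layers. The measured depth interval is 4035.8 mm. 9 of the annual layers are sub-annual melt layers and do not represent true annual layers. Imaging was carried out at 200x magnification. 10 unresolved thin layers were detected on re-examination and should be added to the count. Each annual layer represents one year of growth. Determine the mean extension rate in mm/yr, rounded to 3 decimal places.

Correcting the raw count gives 35436 − 9 + 10 = 35437 true annual layers.
4035.8 mm over 35437 years gives 4035.8 / 35437 ≈ 0.114 mm/yr.

0.114 mm/yr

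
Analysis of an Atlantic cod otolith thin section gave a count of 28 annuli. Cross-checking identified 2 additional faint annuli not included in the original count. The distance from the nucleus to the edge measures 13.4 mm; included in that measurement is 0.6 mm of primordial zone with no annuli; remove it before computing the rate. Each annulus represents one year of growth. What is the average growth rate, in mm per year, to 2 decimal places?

0.43 mm per year

Correcting the raw count gives 28 + 2 = 30 true annuli.
The growth record spans 13.4 − 0.6 = 12.8 mm.
Mean rate = 12.8 mm / 30 years ≈ 0.43 mm per year.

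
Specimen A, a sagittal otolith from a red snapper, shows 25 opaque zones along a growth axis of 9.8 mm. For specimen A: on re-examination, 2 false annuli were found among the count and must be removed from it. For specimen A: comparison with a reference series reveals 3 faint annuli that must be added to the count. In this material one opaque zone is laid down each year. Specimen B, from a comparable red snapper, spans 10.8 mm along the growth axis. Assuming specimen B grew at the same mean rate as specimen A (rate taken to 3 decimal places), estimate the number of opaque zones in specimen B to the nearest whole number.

29 opaque zones

Specimen A: correcting the raw count gives 25 − 2 + 3 = 26 true opaque zones.
A: 9.8 mm over 26 years gives 9.8 / 26 ≈ 0.377 mm/yr.
Specimen B: 10.8 mm / 0.377 mm per year = 28.65 years ≈ 29 opaque zones.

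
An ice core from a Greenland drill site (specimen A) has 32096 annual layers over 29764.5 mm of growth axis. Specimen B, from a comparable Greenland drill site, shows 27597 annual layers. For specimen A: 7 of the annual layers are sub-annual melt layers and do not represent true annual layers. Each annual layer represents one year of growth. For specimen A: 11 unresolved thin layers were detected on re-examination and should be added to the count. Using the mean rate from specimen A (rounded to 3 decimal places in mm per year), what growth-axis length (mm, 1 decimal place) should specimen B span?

25582.4 mm

Specimen A: after corrections the count is 32096 − 7 + 11 = 32100 annual layers.
A: 29764.5 mm over 32100 years gives 29764.5 / 32100 ≈ 0.927 mm/year.
Length of B = 0.927 × 27597 = 25582.4 mm.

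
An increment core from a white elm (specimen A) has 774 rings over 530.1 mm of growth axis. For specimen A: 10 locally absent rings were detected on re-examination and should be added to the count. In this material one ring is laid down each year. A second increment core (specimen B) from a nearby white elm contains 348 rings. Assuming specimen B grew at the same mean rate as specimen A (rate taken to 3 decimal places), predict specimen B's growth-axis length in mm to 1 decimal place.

235.2 mm

Specimen A: after corrections the count is 774 + 10 = 784 rings.
A: 530.1 mm over 784 years gives 530.1 / 784 ≈ 0.676 mm/year.
For B, 0.676 mm/year × 348 years = 235.2 mm.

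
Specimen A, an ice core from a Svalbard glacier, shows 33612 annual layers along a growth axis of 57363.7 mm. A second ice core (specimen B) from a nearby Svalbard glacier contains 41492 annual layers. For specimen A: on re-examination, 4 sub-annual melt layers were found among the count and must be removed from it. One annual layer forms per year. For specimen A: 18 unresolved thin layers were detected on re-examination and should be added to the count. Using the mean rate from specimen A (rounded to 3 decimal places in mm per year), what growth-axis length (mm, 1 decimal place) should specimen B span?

Specimen A: after corrections the count is 33612 − 4 + 18 = 33626 annual layers.
A: 57363.7 mm over 33626 years gives 57363.7 / 33626 ≈ 1.706 mm per year.
B's length ≈ 1.706 × 41492 = 70785.4 mm.

70785.4 mm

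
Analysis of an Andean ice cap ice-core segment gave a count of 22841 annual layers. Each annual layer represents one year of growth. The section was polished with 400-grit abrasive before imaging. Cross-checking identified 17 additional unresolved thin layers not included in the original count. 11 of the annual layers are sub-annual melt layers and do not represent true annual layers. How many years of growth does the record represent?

22847 years

True annual layer count = 22841 − 11 + 17 = 22847.
One annual layer per year makes the duration 22847 years.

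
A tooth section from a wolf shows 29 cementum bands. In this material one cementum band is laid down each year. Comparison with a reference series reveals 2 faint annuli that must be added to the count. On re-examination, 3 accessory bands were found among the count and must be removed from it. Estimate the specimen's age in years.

Correcting the raw count gives 29 − 3 + 2 = 28 true cementum bands.
One cementum band per year makes the duration 28 years.

28 years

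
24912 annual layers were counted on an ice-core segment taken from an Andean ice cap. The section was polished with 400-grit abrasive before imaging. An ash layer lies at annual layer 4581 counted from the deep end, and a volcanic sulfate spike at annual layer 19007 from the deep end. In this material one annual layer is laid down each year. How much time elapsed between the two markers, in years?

The two markers are separated by 19007 − 4581 = 14426 annual layers.
That is 14426 years at one annual layer per year.

14426 years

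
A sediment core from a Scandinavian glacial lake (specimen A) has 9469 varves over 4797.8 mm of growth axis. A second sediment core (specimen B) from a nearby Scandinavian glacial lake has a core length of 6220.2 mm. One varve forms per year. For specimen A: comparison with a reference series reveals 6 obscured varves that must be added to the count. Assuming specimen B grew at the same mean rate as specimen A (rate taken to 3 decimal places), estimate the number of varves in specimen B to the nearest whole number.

Specimen A: after corrections the count is 9469 + 6 = 9475 varves.
A: 4797.8 mm over 9475 years gives 4797.8 / 9475 ≈ 0.506 mm/year.
For B, 6220.2 / 0.506 = 12292.89 years ≈ 12293 varves.

12293 varves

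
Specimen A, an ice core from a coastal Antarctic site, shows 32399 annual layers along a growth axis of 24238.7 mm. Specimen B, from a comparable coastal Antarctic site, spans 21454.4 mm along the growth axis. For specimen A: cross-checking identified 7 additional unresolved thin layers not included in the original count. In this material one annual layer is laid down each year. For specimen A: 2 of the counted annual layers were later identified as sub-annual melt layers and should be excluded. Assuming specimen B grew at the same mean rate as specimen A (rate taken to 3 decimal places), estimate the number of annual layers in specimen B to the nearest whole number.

28682 annual layers

Specimen A: true annual layer count = 32399 − 2 + 7 = 32404.
A: Extension rate ≈ 24238.7 / 32404 = 0.748 mm/yr.
B spans 21454.4 / 0.748 = 28682.35 years ≈ 28682 annual layers.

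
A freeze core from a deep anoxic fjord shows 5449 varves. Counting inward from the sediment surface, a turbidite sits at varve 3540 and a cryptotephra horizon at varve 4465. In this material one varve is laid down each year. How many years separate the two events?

4465 − 3540 = 925 varves lie between the two events.
One varve per year makes the interval 925 years.

925 years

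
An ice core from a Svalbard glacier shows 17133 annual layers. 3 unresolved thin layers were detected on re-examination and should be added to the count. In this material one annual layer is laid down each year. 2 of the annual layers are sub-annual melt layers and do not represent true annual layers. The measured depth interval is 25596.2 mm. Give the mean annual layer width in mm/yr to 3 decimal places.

Correcting the raw count gives 17133 − 2 + 3 = 17134 true annual layers.
Extension rate ≈ 25596.2 / 17134 = 1.494 mm/yr.

1.494 mm/yr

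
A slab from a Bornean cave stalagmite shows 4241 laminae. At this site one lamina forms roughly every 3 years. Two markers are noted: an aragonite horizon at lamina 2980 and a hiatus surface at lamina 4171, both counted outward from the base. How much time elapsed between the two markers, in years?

The two markers are separated by 4171 − 2980 = 1191 laminae.
At 3 years per lamina, 1191 × 3 = 3573 years.

3573 years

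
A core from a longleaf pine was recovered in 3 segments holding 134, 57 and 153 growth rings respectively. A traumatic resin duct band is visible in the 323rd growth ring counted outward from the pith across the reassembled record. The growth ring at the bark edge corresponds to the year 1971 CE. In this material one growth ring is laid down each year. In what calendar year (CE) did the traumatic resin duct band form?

1950 CE

Total growth rings = 134 + 57 + 153 = 344.
Between growth ring 323 and the bark edge there are 344 − 323 = 21 growth rings.
1971 − 21 = 1950 CE.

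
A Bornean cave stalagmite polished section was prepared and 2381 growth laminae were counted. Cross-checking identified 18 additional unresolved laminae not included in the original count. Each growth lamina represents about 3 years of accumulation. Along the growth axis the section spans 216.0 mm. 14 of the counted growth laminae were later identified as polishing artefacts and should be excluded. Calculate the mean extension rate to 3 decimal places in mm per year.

After corrections the count is 2381 − 14 + 18 = 2385 growth laminae.
Multiplying by 3 years per growth lamina: 2385 × 3 = 7155 years.
Mean rate = 216.0 mm / 7155 years ≈ 0.030 mm per year.

0.030 mm per year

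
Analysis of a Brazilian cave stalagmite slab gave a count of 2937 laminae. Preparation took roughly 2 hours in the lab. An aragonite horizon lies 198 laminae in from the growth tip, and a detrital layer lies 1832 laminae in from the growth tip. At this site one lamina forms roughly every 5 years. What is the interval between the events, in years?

8170 years

1832 − 198 = 1634 laminae lie between the two events.
At 5 years per lamina, 1634 × 5 = 8170 years.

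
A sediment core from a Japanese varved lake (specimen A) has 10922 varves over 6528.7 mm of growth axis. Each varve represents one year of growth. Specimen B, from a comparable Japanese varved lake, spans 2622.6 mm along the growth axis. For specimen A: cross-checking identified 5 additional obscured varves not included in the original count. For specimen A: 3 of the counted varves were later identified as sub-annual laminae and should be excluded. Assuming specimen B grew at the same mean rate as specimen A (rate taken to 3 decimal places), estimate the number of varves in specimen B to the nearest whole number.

4386 varves

Specimen A: correcting the raw count gives 10922 − 3 + 5 = 10924 true varves.
A: 6528.7 mm over 10924 years gives 6528.7 / 10924 ≈ 0.598 mm/yr.
For B, 2622.6 / 0.598 = 4385.62 years ≈ 4386 varves.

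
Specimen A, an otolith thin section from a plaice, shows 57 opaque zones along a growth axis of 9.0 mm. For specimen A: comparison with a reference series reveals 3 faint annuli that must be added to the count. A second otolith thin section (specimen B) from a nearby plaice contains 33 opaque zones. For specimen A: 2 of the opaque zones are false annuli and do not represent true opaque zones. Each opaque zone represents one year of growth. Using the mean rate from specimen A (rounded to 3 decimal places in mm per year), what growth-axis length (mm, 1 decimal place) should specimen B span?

Specimen A: correcting the raw count gives 57 − 2 + 3 = 58 true opaque zones.
A: 9.0 mm over 58 years gives 9.0 / 58 ≈ 0.155 mm/year.
Length of B = 0.155 × 33 = 5.1 mm.

5.1 mm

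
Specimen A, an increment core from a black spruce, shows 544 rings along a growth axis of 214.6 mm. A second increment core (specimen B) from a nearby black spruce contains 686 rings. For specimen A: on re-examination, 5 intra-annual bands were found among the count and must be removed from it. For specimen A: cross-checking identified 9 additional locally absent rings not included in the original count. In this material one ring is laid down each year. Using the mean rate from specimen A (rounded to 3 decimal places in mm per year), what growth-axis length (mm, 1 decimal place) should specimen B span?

268.9 mm

Specimen A: true ring count = 544 − 5 + 9 = 548.
A: Extension rate ≈ 214.6 / 548 = 0.392 mm/year.
B's length ≈ 0.392 × 686 = 268.9 mm.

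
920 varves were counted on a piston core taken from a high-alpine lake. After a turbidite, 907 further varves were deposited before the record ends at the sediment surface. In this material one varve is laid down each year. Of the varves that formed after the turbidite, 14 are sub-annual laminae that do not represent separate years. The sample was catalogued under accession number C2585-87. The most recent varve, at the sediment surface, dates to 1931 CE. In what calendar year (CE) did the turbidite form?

1038 CE

907 varves formed after the turbidite.
Removing the 14 false varves leaves 907 − 14 = 893 true varves beyond the turbidite.
Counting back 893 years from 1931 CE places the turbidite in 1931 − 893 = 1038 CE.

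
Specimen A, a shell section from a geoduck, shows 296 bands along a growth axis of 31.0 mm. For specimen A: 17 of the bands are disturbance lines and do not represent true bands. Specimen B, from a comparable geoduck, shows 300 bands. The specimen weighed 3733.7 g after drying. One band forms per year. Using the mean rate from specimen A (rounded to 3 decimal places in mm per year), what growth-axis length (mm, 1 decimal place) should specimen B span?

33.3 mm

Specimen A: true band count = 296 − 17 = 279.
A: 31.0 mm over 279 years gives 31.0 / 279 ≈ 0.111 mm per year.
Length of B = 0.111 × 300 = 33.3 mm.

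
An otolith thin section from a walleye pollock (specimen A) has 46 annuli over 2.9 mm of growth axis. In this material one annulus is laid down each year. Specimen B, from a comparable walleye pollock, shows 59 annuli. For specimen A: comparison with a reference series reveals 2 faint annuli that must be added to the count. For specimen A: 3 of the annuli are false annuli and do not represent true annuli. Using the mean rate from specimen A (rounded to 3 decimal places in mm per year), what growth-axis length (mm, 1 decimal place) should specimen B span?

3.8 mm

Specimen A: correcting the raw count gives 46 − 3 + 2 = 45 true annuli.
A: Mean rate = 2.9 mm / 45 years ≈ 0.064 mm/year.
B's length ≈ 0.064 × 59 = 3.8 mm.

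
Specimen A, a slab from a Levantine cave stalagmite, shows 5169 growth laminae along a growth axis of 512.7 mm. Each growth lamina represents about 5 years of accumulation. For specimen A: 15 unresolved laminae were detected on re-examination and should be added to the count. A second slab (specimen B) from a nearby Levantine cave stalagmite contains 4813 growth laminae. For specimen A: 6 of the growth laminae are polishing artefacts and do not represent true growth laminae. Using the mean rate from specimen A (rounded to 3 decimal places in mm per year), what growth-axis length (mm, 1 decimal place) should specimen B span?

481.3 mm

Specimen A: after corrections the count is 5169 − 6 + 15 = 5178 growth laminae.
Specimen A: multiplying by 5 years per growth lamina: 5178 × 5 = 25890 years.
A: Extension rate ≈ 512.7 / 25890 = 0.020 mm/year.
Specimen B: at 5 years per growth lamina, 4813 × 5 = 24065 years. Length of B = 0.020 × 24065 = 481.3 mm.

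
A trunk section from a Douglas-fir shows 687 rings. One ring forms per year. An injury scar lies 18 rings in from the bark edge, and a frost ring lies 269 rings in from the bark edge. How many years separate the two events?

269 − 18 = 251 rings lie between the two events.
One ring per year makes the interval 251 years.

251 yr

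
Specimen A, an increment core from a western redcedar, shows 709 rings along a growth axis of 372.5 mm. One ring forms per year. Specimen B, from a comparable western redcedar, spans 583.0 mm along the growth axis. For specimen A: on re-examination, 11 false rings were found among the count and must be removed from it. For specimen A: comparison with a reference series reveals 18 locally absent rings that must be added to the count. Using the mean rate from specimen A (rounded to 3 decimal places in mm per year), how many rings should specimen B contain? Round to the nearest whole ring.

1121 rings

Specimen A: adjusted count: 709 − 11 + 18 = 716 rings.
A: Extension rate ≈ 372.5 / 716 = 0.520 mm/year.
Specimen B: 583.0 mm / 0.520 mm per year = 1121.15 years ≈ 1121 rings.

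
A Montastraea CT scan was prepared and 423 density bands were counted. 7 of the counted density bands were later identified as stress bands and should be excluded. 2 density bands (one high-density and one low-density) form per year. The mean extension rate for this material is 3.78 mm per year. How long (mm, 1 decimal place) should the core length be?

786.2 mm

After corrections the count is 423 − 7 = 416 density bands.
With 2 density bands per year, 416 / 2 = 208 years.
Predicted length = 3.78 mm/year × 208 years = 786.2 mm.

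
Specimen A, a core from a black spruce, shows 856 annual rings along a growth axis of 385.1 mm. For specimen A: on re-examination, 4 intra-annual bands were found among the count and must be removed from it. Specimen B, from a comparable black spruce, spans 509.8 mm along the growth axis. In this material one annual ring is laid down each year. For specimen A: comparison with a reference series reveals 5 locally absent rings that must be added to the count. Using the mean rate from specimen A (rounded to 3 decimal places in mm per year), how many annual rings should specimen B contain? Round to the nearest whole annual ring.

Specimen A: adjusted count: 856 − 4 + 5 = 857 annual rings.
A: Extension rate ≈ 385.1 / 857 = 0.449 mm/year.
Specimen B: 509.8 mm / 0.449 mm per year = 1135.41 years ≈ 1135 annual rings.

1135 annual rings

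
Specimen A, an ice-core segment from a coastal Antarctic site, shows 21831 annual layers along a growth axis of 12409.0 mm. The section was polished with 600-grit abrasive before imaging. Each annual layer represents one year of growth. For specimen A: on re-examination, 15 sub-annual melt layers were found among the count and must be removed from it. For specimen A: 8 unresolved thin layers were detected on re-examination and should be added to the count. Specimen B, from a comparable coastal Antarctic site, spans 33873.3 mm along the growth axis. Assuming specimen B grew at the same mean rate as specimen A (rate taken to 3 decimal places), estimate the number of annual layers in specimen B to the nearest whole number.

Specimen A: adjusted count: 21831 − 15 + 8 = 21824 annual layers.
A: 12409.0 mm over 21824 years gives 12409.0 / 21824 ≈ 0.569 mm/year.
Specimen B: 33873.3 mm / 0.569 mm per year = 59531.28 years ≈ 59531 annual layers.

59531 annual layers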